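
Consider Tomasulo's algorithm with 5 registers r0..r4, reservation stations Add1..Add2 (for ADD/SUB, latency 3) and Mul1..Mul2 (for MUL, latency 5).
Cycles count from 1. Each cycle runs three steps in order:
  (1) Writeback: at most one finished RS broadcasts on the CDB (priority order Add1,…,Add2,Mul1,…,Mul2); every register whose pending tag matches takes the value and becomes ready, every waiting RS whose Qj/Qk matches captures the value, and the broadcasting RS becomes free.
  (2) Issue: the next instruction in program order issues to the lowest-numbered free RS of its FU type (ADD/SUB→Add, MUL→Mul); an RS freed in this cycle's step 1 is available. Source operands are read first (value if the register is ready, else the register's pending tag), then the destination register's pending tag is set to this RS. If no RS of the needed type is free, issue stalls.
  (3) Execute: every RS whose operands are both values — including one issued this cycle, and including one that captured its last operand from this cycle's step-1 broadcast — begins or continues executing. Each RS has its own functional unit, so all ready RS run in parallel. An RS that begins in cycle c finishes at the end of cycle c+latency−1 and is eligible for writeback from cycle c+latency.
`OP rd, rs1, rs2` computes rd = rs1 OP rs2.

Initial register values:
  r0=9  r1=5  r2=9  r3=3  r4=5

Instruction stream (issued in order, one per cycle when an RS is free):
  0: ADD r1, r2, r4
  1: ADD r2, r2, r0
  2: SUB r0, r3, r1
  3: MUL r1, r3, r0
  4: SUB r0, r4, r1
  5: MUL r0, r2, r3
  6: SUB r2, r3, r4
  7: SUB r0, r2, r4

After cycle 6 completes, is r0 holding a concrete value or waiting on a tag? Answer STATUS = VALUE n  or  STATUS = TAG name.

  c1: issue ADD r1<-Add1  regs: r0:9,r1:Add1,r2:9,r3:3,r4:5
  c2: issue ADD r2<-Add2  regs: r0:9,r1:Add1,r2:Add2,r3:3,r4:5
  c3: stall  regs: r0:9,r1:Add1,r2:Add2,r3:3,r4:5
  c4: CDB Add1=14; issue SUB r0<-Add1  regs: r0:Add1,r1:14,r2:Add2,r3:3,r4:5
  c5: CDB Add2=18; issue MUL r1<-Mul1  regs: r0:Add1,r1:Mul1,r2:18,r3:3,r4:5
  c6: issue SUB r0<-Add2  regs: r0:Add2,r1:Mul1,r2:18,r3:3,r4:5

STATUS = TAG Add2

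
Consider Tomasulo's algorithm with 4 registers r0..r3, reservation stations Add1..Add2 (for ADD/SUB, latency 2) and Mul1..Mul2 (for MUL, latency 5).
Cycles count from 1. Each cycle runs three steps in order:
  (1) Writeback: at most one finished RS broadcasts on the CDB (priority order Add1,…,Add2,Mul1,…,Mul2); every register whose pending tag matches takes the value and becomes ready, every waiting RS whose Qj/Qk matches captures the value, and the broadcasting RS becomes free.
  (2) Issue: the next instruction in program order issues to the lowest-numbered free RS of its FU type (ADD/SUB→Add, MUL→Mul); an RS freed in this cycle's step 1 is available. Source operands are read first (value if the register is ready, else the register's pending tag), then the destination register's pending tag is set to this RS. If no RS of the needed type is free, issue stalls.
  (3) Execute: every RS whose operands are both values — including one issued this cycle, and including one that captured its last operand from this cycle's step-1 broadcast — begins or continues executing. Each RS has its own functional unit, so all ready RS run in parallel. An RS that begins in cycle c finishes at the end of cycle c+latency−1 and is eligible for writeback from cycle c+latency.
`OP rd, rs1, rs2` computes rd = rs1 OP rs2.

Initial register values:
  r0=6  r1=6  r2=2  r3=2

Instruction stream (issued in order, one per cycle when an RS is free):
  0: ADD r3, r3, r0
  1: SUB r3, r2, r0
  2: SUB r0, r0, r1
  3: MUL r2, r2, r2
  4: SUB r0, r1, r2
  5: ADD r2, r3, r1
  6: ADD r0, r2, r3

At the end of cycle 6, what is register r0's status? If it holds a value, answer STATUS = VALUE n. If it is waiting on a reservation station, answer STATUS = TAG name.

  c1: issue ADD r3<-Add1  regs: r0:6,r1:6,r2:2,r3:Add1
  c2: issue SUB r3<-Add2  regs: r0:6,r1:6,r2:2,r3:Add2
  c3: CDB Add1=8; issue SUB r0<-Add1  regs: r0:Add1,r1:6,r2:2,r3:Add2
  c4: CDB Add2=-4; issue MUL r2<-Mul1  regs: r0:Add1,r1:6,r2:Mul1,r3:-4
  c5: CDB Add1=0; issue SUB r0<-Add1  regs: r0:Add1,r1:6,r2:Mul1,r3:-4
  c6: issue ADD r2<-Add2  regs: r0:Add1,r1:6,r2:Add2,r3:-4

STATUS = TAG Add1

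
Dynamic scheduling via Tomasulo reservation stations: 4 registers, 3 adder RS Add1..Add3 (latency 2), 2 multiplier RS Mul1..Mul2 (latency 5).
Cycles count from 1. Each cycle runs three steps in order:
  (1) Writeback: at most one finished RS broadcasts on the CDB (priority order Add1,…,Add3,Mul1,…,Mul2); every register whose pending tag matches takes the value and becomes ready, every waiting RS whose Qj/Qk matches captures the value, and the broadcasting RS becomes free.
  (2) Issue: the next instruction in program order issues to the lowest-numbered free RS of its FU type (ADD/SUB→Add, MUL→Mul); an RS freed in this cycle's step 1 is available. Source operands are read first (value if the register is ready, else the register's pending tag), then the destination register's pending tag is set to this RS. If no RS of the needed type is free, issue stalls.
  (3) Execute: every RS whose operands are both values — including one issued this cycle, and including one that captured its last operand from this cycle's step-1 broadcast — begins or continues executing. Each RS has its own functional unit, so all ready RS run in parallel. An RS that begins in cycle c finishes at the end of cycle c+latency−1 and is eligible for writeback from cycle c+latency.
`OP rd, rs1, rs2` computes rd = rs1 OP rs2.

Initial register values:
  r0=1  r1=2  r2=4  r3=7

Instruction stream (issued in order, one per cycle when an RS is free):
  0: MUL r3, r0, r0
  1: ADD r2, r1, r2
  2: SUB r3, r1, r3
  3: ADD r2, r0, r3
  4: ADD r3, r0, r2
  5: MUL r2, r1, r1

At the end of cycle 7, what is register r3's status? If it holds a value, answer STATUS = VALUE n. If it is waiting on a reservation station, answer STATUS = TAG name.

c1: issue MUL r3<-Mul1 | r0:1,r1:2,r2:4,r3:Mul1
c2: issue ADD r2<-Add1 | r0:1,r1:2,r2:Add1,r3:Mul1
c3: issue SUB r3<-Add2 | r0:1,r1:2,r2:Add1,r3:Add2
c4: CDB Add1=6; issue ADD r2<-Add1 | r0:1,r1:2,r2:Add1,r3:Add2
c5: issue ADD r3<-Add3 | r0:1,r1:2,r2:Add1,r3:Add3
c6: CDB Mul1=1; issue MUL r2<-Mul1 | r0:1,r1:2,r2:Mul1,r3:Add3
c7: - | r0:1,r1:2,r2:Mul1,r3:Add3

STATUS = TAG Add3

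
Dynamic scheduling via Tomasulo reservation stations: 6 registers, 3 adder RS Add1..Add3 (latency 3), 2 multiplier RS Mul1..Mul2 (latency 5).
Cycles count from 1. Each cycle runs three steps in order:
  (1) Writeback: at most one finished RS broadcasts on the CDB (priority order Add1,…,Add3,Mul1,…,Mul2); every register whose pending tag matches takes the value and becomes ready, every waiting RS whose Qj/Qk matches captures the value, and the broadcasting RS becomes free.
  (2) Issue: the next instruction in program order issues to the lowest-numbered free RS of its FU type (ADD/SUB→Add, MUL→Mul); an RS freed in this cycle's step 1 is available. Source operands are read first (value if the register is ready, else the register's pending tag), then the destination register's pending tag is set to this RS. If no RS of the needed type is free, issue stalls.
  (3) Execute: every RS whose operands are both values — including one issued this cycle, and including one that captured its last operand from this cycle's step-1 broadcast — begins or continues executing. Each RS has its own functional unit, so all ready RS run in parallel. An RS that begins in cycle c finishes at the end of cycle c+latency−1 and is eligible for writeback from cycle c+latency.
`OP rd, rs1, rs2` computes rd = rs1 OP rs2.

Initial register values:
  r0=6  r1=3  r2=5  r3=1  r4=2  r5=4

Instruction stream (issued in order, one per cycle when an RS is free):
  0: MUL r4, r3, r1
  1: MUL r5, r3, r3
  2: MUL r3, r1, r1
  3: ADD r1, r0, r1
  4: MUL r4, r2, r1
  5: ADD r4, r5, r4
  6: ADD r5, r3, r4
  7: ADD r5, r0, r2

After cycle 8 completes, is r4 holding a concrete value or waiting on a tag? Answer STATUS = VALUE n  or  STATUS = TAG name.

STATUS = TAG Mul2

cycle 1: issue MUL r4<-Mul1 // r0:6,r1:3,r2:5,r3:1,r4:Mul1,r5:4
cycle 2: issue MUL r5<-Mul2 // r0:6,r1:3,r2:5,r3:1,r4:Mul1,r5:Mul2
cycle 3: stall // r0:6,r1:3,r2:5,r3:1,r4:Mul1,r5:Mul2
cycle 4: stall // r0:6,r1:3,r2:5,r3:1,r4:Mul1,r5:Mul2
cycle 5: stall // r0:6,r1:3,r2:5,r3:1,r4:Mul1,r5:Mul2
cycle 6: CDB Mul1=3; issue MUL r3<-Mul1 // r0:6,r1:3,r2:5,r3:Mul1,r4:3,r5:Mul2
cycle 7: CDB Mul2=1; issue ADD r1<-Add1 // r0:6,r1:Add1,r2:5,r3:Mul1,r4:3,r5:1
cycle 8: issue MUL r4<-Mul2 // r0:6,r1:Add1,r2:5,r3:Mul1,r4:Mul2,r5:1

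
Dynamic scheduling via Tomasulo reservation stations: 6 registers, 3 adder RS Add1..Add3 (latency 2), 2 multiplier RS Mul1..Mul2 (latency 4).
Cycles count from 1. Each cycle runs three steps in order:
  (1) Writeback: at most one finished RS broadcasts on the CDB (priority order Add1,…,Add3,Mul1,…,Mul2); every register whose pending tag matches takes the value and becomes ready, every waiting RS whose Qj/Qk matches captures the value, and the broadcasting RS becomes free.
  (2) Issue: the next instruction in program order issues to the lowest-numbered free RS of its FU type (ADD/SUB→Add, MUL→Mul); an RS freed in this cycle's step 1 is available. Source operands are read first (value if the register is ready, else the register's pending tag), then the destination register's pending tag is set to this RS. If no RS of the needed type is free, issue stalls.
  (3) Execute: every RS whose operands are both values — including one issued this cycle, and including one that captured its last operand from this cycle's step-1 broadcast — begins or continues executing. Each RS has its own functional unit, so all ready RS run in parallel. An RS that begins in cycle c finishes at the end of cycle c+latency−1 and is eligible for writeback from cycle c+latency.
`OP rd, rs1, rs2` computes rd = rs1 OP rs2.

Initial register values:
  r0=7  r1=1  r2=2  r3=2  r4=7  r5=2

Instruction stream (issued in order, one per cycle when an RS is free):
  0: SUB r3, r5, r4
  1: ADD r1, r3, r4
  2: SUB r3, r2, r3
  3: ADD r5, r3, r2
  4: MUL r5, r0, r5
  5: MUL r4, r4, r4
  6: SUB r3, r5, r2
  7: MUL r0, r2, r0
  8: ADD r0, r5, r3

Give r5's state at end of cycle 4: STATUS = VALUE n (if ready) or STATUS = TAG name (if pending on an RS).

cycle 1: issue SUB r3<-Add1 // r0:7,r1:1,r2:2,r3:Add1,r4:7,r5:2
cycle 2: issue ADD r1<-Add2 // r0:7,r1:Add2,r2:2,r3:Add1,r4:7,r5:2
cycle 3: CDB Add1=-5; issue SUB r3<-Add1 // r0:7,r1:Add2,r2:2,r3:Add1,r4:7,r5:2
cycle 4: issue ADD r5<-Add3 // r0:7,r1:Add2,r2:2,r3:Add1,r4:7,r5:Add3

STATUS = TAG Add3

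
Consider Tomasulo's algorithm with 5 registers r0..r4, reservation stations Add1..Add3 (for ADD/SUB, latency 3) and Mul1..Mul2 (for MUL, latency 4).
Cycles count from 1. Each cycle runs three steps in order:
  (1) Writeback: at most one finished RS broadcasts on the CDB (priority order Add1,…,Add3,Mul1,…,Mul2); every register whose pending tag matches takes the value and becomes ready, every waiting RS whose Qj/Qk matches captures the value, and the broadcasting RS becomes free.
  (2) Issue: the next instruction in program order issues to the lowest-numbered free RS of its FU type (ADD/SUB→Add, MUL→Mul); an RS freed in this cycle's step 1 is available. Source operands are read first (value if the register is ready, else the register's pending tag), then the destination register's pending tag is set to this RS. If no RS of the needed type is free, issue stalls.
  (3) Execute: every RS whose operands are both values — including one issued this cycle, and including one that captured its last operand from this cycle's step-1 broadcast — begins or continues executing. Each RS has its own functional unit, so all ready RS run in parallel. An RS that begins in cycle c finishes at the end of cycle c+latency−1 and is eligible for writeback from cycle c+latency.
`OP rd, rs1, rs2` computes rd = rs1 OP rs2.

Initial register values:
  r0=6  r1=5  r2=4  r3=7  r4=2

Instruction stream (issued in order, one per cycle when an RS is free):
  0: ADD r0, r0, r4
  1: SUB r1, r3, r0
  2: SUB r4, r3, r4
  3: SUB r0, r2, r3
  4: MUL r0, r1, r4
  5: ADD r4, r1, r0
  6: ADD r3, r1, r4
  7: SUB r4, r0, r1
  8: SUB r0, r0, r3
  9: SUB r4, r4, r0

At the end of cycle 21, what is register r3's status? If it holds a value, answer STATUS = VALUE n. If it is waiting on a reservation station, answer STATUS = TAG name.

c1: issue ADD r0<-Add1 | r0:Add1,r1:5,r2:4,r3:7,r4:2
c2: issue SUB r1<-Add2 | r0:Add1,r1:Add2,r2:4,r3:7,r4:2
c3: issue SUB r4<-Add3 | r0:Add1,r1:Add2,r2:4,r3:7,r4:Add3
c4: CDB Add1=8; issue SUB r0<-Add1 | r0:Add1,r1:Add2,r2:4,r3:7,r4:Add3
c5: issue MUL r0<-Mul1 | r0:Mul1,r1:Add2,r2:4,r3:7,r4:Add3
c6: CDB Add3=5; issue ADD r4<-Add3 | r0:Mul1,r1:Add2,r2:4,r3:7,r4:Add3
c7: CDB Add1=-3; issue ADD r3<-Add1 | r0:Mul1,r1:Add2,r2:4,r3:Add1,r4:Add3
c8: CDB Add2=-1; issue SUB r4<-Add2 | r0:Mul1,r1:-1,r2:4,r3:Add1,r4:Add2
c9: stall | r0:Mul1,r1:-1,r2:4,r3:Add1,r4:Add2
c10: stall | r0:Mul1,r1:-1,r2:4,r3:Add1,r4:Add2
c11: stall | r0:Mul1,r1:-1,r2:4,r3:Add1,r4:Add2
c12: CDB Mul1=-5; stall | r0:-5,r1:-1,r2:4,r3:Add1,r4:Add2
c13: stall | r0:-5,r1:-1,r2:4,r3:Add1,r4:Add2
c14: stall | r0:-5,r1:-1,r2:4,r3:Add1,r4:Add2
c15: CDB Add2=-4; issue SUB r0<-Add2 | r0:Add2,r1:-1,r2:4,r3:Add1,r4:-4
c16: CDB Add3=-6; issue SUB r4<-Add3 | r0:Add2,r1:-1,r2:4,r3:Add1,r4:Add3
c17: - | r0:Add2,r1:-1,r2:4,r3:Add1,r4:Add3
c18: - | r0:Add2,r1:-1,r2:4,r3:Add1,r4:Add3
c19: CDB Add1=-7 | r0:Add2,r1:-1,r2:4,r3:-7,r4:Add3
c20: - | r0:Add2,r1:-1,r2:4,r3:-7,r4:Add3
c21: - | r0:Add2,r1:-1,r2:4,r3:-7,r4:Add3

STATUS = VALUE -7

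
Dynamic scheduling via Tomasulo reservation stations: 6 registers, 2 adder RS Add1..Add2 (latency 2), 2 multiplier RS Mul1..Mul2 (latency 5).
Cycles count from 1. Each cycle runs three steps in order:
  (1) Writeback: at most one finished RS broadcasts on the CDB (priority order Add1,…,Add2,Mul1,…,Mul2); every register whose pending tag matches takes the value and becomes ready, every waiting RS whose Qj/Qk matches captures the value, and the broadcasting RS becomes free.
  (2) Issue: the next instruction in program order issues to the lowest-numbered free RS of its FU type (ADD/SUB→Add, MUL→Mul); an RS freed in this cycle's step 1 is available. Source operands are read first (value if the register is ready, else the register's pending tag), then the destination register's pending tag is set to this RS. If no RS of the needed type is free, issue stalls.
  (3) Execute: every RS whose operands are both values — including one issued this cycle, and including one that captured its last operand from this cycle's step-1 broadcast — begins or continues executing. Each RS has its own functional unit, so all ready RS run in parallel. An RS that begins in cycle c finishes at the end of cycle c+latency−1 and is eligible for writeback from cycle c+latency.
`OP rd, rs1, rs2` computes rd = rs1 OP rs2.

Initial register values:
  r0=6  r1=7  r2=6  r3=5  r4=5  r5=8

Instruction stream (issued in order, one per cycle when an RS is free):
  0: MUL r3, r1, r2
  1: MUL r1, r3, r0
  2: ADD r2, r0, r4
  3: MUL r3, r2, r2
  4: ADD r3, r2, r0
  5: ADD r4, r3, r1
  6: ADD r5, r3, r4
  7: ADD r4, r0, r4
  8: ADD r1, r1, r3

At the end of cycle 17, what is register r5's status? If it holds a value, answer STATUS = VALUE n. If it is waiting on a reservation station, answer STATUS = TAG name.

cycle 1: issue MUL r3<-Mul1 // r0:6,r1:7,r2:6,r3:Mul1,r4:5,r5:8
cycle 2: issue MUL r1<-Mul2 // r0:6,r1:Mul2,r2:6,r3:Mul1,r4:5,r5:8
cycle 3: issue ADD r2<-Add1 // r0:6,r1:Mul2,r2:Add1,r3:Mul1,r4:5,r5:8
cycle 4: stall // r0:6,r1:Mul2,r2:Add1,r3:Mul1,r4:5,r5:8
cycle 5: CDB Add1=11; stall // r0:6,r1:Mul2,r2:11,r3:Mul1,r4:5,r5:8
cycle 6: CDB Mul1=42; issue MUL r3<-Mul1 // r0:6,r1:Mul2,r2:11,r3:Mul1,r4:5,r5:8
cycle 7: issue ADD r3<-Add1 // r0:6,r1:Mul2,r2:11,r3:Add1,r4:5,r5:8
cycle 8: issue ADD r4<-Add2 // r0:6,r1:Mul2,r2:11,r3:Add1,r4:Add2,r5:8
cycle 9: CDB Add1=17; issue ADD r5<-Add1 // r0:6,r1:Mul2,r2:11,r3:17,r4:Add2,r5:Add1
cycle 10: stall // r0:6,r1:Mul2,r2:11,r3:17,r4:Add2,r5:Add1
cycle 11: CDB Mul1=121; stall // r0:6,r1:Mul2,r2:11,r3:17,r4:Add2,r5:Add1
cycle 12: CDB Mul2=252; stall // r0:6,r1:252,r2:11,r3:17,r4:Add2,r5:Add1
cycle 13: stall // r0:6,r1:252,r2:11,r3:17,r4:Add2,r5:Add1
cycle 14: CDB Add2=269; issue ADD r4<-Add2 // r0:6,r1:252,r2:11,r3:17,r4:Add2,r5:Add1
cycle 15: stall // r0:6,r1:252,r2:11,r3:17,r4:Add2,r5:Add1
cycle 16: CDB Add1=286; issue ADD r1<-Add1 // r0:6,r1:Add1,r2:11,r3:17,r4:Add2,r5:286
cycle 17: CDB Add2=275 // r0:6,r1:Add1,r2:11,r3:17,r4:275,r5:286

STATUS = VALUE 286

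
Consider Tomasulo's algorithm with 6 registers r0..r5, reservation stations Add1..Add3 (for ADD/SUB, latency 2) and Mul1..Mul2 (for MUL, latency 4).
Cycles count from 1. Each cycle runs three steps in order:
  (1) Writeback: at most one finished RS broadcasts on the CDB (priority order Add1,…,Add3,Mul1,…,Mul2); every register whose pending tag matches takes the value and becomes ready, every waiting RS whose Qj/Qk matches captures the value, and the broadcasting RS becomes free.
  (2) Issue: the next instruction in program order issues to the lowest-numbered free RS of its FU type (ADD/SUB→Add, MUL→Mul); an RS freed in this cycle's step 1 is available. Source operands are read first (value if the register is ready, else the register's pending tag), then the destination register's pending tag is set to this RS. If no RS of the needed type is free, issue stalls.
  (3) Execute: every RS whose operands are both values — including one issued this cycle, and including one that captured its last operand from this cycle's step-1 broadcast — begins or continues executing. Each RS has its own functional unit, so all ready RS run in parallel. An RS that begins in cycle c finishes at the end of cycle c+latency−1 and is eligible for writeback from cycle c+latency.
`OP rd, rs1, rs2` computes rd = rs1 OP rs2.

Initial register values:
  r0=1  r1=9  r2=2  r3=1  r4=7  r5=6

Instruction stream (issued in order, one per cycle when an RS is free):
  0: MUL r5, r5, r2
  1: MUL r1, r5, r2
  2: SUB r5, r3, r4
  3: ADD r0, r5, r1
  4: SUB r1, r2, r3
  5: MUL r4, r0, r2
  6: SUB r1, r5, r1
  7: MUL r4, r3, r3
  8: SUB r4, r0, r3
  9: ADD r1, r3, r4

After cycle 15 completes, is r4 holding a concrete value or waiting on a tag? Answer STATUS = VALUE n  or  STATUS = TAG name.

STATUS = VALUE 17

cycle 1: issue MUL r5<-Mul1 // r0:1,r1:9,r2:2,r3:1,r4:7,r5:Mul1
cycle 2: issue MUL r1<-Mul2 // r0:1,r1:Mul2,r2:2,r3:1,r4:7,r5:Mul1
cycle 3: issue SUB r5<-Add1 // r0:1,r1:Mul2,r2:2,r3:1,r4:7,r5:Add1
cycle 4: issue ADD r0<-Add2 // r0:Add2,r1:Mul2,r2:2,r3:1,r4:7,r5:Add1
cycle 5: CDB Add1=-6; issue SUB r1<-Add1 // r0:Add2,r1:Add1,r2:2,r3:1,r4:7,r5:-6
cycle 6: CDB Mul1=12; issue MUL r4<-Mul1 // r0:Add2,r1:Add1,r2:2,r3:1,r4:Mul1,r5:-6
cycle 7: CDB Add1=1; issue SUB r1<-Add1 // r0:Add2,r1:Add1,r2:2,r3:1,r4:Mul1,r5:-6
cycle 8: stall // r0:Add2,r1:Add1,r2:2,r3:1,r4:Mul1,r5:-6
cycle 9: CDB Add1=-7; stall // r0:Add2,r1:-7,r2:2,r3:1,r4:Mul1,r5:-6
cycle 10: CDB Mul2=24; issue MUL r4<-Mul2 // r0:Add2,r1:-7,r2:2,r3:1,r4:Mul2,r5:-6
cycle 11: issue SUB r4<-Add1 // r0:Add2,r1:-7,r2:2,r3:1,r4:Add1,r5:-6
cycle 12: CDB Add2=18; issue ADD r1<-Add2 // r0:18,r1:Add2,r2:2,r3:1,r4:Add1,r5:-6
cycle 13: - // r0:18,r1:Add2,r2:2,r3:1,r4:Add1,r5:-6
cycle 14: CDB Add1=17 // r0:18,r1:Add2,r2:2,r3:1,r4:17,r5:-6
cycle 15: CDB Mul2=1 // r0:18,r1:Add2,r2:2,r3:1,r4:17,r5:-6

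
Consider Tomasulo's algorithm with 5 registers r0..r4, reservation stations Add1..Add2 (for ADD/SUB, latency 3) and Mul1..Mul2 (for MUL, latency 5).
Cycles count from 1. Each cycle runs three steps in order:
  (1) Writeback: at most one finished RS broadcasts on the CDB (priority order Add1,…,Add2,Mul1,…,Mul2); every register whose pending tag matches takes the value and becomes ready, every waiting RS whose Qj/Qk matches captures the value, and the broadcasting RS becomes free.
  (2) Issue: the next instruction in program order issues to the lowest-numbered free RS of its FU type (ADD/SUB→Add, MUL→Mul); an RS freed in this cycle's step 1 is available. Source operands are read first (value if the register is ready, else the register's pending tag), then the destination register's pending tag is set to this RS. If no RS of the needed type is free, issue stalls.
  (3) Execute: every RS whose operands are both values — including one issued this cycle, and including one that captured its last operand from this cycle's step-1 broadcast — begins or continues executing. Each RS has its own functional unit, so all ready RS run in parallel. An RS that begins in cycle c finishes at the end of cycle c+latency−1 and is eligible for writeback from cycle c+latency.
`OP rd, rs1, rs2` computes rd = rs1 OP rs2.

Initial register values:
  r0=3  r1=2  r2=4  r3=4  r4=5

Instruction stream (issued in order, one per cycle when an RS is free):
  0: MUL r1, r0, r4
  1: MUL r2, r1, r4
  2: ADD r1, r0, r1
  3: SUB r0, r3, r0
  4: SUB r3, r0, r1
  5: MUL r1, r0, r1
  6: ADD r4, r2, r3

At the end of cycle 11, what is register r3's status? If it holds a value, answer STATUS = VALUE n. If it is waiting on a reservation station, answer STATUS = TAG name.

STATUS = TAG Add2

c1: issue MUL r1<-Mul1 | r0:3,r1:Mul1,r2:4,r3:4,r4:5
c2: issue MUL r2<-Mul2 | r0:3,r1:Mul1,r2:Mul2,r3:4,r4:5
c3: issue ADD r1<-Add1 | r0:3,r1:Add1,r2:Mul2,r3:4,r4:5
c4: issue SUB r0<-Add2 | r0:Add2,r1:Add1,r2:Mul2,r3:4,r4:5
c5: stall | r0:Add2,r1:Add1,r2:Mul2,r3:4,r4:5
c6: CDB Mul1=15; stall | r0:Add2,r1:Add1,r2:Mul2,r3:4,r4:5
c7: CDB Add2=1; issue SUB r3<-Add2 | r0:1,r1:Add1,r2:Mul2,r3:Add2,r4:5
c8: issue MUL r1<-Mul1 | r0:1,r1:Mul1,r2:Mul2,r3:Add2,r4:5
c9: CDB Add1=18; issue ADD r4<-Add1 | r0:1,r1:Mul1,r2:Mul2,r3:Add2,r4:Add1
c10: - | r0:1,r1:Mul1,r2:Mul2,r3:Add2,r4:Add1
c11: CDB Mul2=75 | r0:1,r1:Mul1,r2:75,r3:Add2,r4:Add1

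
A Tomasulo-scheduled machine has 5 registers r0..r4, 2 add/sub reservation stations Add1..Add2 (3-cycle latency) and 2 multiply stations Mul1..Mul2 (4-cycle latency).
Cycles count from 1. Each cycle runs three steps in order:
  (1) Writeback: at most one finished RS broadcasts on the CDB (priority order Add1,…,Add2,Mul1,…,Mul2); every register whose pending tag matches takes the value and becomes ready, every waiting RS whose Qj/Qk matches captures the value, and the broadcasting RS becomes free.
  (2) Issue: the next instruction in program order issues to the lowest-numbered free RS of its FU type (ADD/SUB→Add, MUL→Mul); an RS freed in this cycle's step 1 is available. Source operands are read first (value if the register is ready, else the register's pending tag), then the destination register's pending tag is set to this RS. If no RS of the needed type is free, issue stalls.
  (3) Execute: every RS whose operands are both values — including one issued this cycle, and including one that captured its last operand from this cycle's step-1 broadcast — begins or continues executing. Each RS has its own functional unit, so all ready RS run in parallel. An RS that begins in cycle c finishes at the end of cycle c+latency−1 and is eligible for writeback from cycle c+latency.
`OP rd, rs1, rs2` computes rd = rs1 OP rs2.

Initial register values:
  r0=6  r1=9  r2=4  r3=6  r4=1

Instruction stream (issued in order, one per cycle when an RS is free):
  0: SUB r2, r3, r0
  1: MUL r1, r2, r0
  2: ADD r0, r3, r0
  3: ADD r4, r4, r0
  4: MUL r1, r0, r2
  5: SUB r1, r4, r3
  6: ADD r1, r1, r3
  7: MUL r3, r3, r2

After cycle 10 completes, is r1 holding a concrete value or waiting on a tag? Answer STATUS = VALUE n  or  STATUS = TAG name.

cycle 1: issue SUB r2<-Add1 // r0:6,r1:9,r2:Add1,r3:6,r4:1
cycle 2: issue MUL r1<-Mul1 // r0:6,r1:Mul1,r2:Add1,r3:6,r4:1
cycle 3: issue ADD r0<-Add2 // r0:Add2,r1:Mul1,r2:Add1,r3:6,r4:1
cycle 4: CDB Add1=0; issue ADD r4<-Add1 // r0:Add2,r1:Mul1,r2:0,r3:6,r4:Add1
cycle 5: issue MUL r1<-Mul2 // r0:Add2,r1:Mul2,r2:0,r3:6,r4:Add1
cycle 6: CDB Add2=12; issue SUB r1<-Add2 // r0:12,r1:Add2,r2:0,r3:6,r4:Add1
cycle 7: stall // r0:12,r1:Add2,r2:0,r3:6,r4:Add1
cycle 8: CDB Mul1=0; stall // r0:12,r1:Add2,r2:0,r3:6,r4:Add1
cycle 9: CDB Add1=13; issue ADD r1<-Add1 // r0:12,r1:Add1,r2:0,r3:6,r4:13
cycle 10: CDB Mul2=0; issue MUL r3<-Mul1 // r0:12,r1:Add1,r2:0,r3:Mul1,r4:13

STATUS = TAG Add1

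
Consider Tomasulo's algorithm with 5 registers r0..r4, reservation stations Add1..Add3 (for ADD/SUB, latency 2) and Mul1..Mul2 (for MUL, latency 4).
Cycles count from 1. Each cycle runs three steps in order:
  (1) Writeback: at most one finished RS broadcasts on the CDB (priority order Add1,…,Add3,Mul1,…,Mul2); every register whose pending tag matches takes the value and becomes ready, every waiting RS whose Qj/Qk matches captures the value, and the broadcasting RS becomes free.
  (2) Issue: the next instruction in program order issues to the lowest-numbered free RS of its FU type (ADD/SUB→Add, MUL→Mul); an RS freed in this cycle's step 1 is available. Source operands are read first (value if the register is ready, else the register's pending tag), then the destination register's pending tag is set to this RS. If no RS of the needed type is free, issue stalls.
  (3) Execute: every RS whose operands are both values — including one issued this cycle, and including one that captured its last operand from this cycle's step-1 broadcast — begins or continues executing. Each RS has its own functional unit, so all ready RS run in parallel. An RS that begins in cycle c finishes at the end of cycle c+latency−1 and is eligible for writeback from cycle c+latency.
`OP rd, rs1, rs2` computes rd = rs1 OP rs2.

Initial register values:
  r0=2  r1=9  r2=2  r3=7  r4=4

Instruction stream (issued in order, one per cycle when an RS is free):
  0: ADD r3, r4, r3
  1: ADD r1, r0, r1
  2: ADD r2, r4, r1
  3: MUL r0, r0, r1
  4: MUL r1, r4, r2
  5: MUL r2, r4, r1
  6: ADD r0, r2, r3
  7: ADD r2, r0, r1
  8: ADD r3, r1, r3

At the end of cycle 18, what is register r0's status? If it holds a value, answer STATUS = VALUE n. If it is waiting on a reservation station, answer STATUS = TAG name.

c1: issue ADD r3<-Add1 | r0:2,r1:9,r2:2,r3:Add1,r4:4
c2: issue ADD r1<-Add2 | r0:2,r1:Add2,r2:2,r3:Add1,r4:4
c3: CDB Add1=11; issue ADD r2<-Add1 | r0:2,r1:Add2,r2:Add1,r3:11,r4:4
c4: CDB Add2=11; issue MUL r0<-Mul1 | r0:Mul1,r1:11,r2:Add1,r3:11,r4:4
c5: issue MUL r1<-Mul2 | r0:Mul1,r1:Mul2,r2:Add1,r3:11,r4:4
c6: CDB Add1=15; stall | r0:Mul1,r1:Mul2,r2:15,r3:11,r4:4
c7: stall | r0:Mul1,r1:Mul2,r2:15,r3:11,r4:4
c8: CDB Mul1=22; issue MUL r2<-Mul1 | r0:22,r1:Mul2,r2:Mul1,r3:11,r4:4
c9: issue ADD r0<-Add1 | r0:Add1,r1:Mul2,r2:Mul1,r3:11,r4:4
c10: CDB Mul2=60; issue ADD r2<-Add2 | r0:Add1,r1:60,r2:Add2,r3:11,r4:4
c11: issue ADD r3<-Add3 | r0:Add1,r1:60,r2:Add2,r3:Add3,r4:4
c12: - | r0:Add1,r1:60,r2:Add2,r3:Add3,r4:4
c13: CDB Add3=71 | r0:Add1,r1:60,r2:Add2,r3:71,r4:4
c14: CDB Mul1=240 | r0:Add1,r1:60,r2:Add2,r3:71,r4:4
c15: - | r0:Add1,r1:60,r2:Add2,r3:71,r4:4
c16: CDB Add1=251 | r0:251,r1:60,r2:Add2,r3:71,r4:4
c17: - | r0:251,r1:60,r2:Add2,r3:71,r4:4
c18: CDB Add2=311 | r0:251,r1:60,r2:311,r3:71,r4:4

STATUS = VALUE 251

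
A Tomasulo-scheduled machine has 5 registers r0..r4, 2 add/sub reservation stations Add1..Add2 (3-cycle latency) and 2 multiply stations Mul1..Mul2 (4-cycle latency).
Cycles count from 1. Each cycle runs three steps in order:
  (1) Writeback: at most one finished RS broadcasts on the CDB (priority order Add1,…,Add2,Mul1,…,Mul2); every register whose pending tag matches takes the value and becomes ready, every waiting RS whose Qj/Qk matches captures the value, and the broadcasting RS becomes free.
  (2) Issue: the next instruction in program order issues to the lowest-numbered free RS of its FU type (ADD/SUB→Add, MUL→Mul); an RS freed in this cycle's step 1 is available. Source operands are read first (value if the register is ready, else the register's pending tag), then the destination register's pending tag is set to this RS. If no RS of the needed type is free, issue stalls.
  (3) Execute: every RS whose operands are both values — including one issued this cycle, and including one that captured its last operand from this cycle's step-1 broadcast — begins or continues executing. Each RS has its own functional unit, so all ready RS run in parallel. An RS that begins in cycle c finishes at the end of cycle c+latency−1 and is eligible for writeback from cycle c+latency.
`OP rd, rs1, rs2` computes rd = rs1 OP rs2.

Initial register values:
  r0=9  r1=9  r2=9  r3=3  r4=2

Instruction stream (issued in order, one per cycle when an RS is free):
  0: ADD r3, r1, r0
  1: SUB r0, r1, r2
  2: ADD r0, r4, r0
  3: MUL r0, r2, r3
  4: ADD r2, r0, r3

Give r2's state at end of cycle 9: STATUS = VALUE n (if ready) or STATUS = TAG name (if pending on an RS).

cycle 1: issue ADD r3<-Add1 // r0:9,r1:9,r2:9,r3:Add1,r4:2
cycle 2: issue SUB r0<-Add2 // r0:Add2,r1:9,r2:9,r3:Add1,r4:2
cycle 3: stall // r0:Add2,r1:9,r2:9,r3:Add1,r4:2
cycle 4: CDB Add1=18; issue ADD r0<-Add1 // r0:Add1,r1:9,r2:9,r3:18,r4:2
cycle 5: CDB Add2=0; issue MUL r0<-Mul1 // r0:Mul1,r1:9,r2:9,r3:18,r4:2
cycle 6: issue ADD r2<-Add2 // r0:Mul1,r1:9,r2:Add2,r3:18,r4:2
cycle 7: - // r0:Mul1,r1:9,r2:Add2,r3:18,r4:2
cycle 8: CDB Add1=2 // r0:Mul1,r1:9,r2:Add2,r3:18,r4:2
cycle 9: CDB Mul1=162 // r0:162,r1:9,r2:Add2,r3:18,r4:2

STATUS = TAG Add2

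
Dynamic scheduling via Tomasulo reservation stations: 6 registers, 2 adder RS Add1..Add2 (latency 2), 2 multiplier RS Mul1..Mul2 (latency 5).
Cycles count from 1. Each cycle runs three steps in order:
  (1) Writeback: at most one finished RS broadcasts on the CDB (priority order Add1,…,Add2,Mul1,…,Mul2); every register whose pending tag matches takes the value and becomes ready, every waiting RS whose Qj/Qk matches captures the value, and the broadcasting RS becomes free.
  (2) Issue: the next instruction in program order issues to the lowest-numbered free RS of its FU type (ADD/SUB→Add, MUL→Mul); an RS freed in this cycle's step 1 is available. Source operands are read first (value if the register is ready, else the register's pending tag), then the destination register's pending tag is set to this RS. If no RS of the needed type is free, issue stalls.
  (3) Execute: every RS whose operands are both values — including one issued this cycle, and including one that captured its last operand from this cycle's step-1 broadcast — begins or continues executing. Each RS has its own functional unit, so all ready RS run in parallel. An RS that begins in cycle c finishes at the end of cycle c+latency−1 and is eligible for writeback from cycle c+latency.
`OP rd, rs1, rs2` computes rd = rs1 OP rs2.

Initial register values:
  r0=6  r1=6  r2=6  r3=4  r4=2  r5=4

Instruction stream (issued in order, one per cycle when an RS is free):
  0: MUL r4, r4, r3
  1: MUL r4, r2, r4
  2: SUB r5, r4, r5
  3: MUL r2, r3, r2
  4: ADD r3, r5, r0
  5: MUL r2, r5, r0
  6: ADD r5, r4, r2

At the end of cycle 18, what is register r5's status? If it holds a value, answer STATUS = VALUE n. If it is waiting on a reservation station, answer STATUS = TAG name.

STATUS = TAG Add1

cycle 1: issue MUL r4<-Mul1 // r0:6,r1:6,r2:6,r3:4,r4:Mul1,r5:4
cycle 2: issue MUL r4<-Mul2 // r0:6,r1:6,r2:6,r3:4,r4:Mul2,r5:4
cycle 3: issue SUB r5<-Add1 // r0:6,r1:6,r2:6,r3:4,r4:Mul2,r5:Add1
cycle 4: stall // r0:6,r1:6,r2:6,r3:4,r4:Mul2,r5:Add1
cycle 5: stall // r0:6,r1:6,r2:6,r3:4,r4:Mul2,r5:Add1
cycle 6: CDB Mul1=8; issue MUL r2<-Mul1 // r0:6,r1:6,r2:Mul1,r3:4,r4:Mul2,r5:Add1
cycle 7: issue ADD r3<-Add2 // r0:6,r1:6,r2:Mul1,r3:Add2,r4:Mul2,r5:Add1
cycle 8: stall // r0:6,r1:6,r2:Mul1,r3:Add2,r4:Mul2,r5:Add1
cycle 9: stall // r0:6,r1:6,r2:Mul1,r3:Add2,r4:Mul2,r5:Add1
cycle 10: stall // r0:6,r1:6,r2:Mul1,r3:Add2,r4:Mul2,r5:Add1
cycle 11: CDB Mul1=24; issue MUL r2<-Mul1 // r0:6,r1:6,r2:Mul1,r3:Add2,r4:Mul2,r5:Add1
cycle 12: CDB Mul2=48; stall // r0:6,r1:6,r2:Mul1,r3:Add2,r4:48,r5:Add1
cycle 13: stall // r0:6,r1:6,r2:Mul1,r3:Add2,r4:48,r5:Add1
cycle 14: CDB Add1=44; issue ADD r5<-Add1 // r0:6,r1:6,r2:Mul1,r3:Add2,r4:48,r5:Add1
cycle 15: - // r0:6,r1:6,r2:Mul1,r3:Add2,r4:48,r5:Add1
cycle 16: CDB Add2=50 // r0:6,r1:6,r2:Mul1,r3:50,r4:48,r5:Add1
cycle 17: - // r0:6,r1:6,r2:Mul1,r3:50,r4:48,r5:Add1
cycle 18: - // r0:6,r1:6,r2:Mul1,r3:50,r4:48,r5:Add1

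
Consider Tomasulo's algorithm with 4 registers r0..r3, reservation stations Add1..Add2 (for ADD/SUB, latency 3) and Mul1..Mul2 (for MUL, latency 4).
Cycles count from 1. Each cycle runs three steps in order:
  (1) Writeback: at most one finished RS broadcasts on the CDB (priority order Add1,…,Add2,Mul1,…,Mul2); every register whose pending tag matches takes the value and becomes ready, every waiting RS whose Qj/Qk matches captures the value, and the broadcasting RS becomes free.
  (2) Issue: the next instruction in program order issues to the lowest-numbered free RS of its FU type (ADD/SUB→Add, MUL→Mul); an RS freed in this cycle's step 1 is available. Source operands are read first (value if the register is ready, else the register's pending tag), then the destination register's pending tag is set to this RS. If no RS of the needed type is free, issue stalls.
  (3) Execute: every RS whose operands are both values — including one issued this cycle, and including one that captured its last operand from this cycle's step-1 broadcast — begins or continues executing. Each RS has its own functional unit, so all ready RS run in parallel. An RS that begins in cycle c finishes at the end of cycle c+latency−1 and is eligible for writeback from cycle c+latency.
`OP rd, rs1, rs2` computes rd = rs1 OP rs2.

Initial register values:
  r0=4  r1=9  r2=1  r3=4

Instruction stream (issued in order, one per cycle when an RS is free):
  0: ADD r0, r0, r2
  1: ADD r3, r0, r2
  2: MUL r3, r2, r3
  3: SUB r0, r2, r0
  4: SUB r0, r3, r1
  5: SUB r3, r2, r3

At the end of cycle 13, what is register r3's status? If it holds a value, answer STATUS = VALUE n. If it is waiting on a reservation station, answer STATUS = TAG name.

STATUS = TAG Add2

c1: issue ADD r0<-Add1 | r0:Add1,r1:9,r2:1,r3:4
c2: issue ADD r3<-Add2 | r0:Add1,r1:9,r2:1,r3:Add2
c3: issue MUL r3<-Mul1 | r0:Add1,r1:9,r2:1,r3:Mul1
c4: CDB Add1=5; issue SUB r0<-Add1 | r0:Add1,r1:9,r2:1,r3:Mul1
c5: stall | r0:Add1,r1:9,r2:1,r3:Mul1
c6: stall | r0:Add1,r1:9,r2:1,r3:Mul1
c7: CDB Add1=-4; issue SUB r0<-Add1 | r0:Add1,r1:9,r2:1,r3:Mul1
c8: CDB Add2=6; issue SUB r3<-Add2 | r0:Add1,r1:9,r2:1,r3:Add2
c9: - | r0:Add1,r1:9,r2:1,r3:Add2
c10: - | r0:Add1,r1:9,r2:1,r3:Add2
c11: - | r0:Add1,r1:9,r2:1,r3:Add2
c12: CDB Mul1=6 | r0:Add1,r1:9,r2:1,r3:Add2
c13: - | r0:Add1,r1:9,r2:1,r3:Add2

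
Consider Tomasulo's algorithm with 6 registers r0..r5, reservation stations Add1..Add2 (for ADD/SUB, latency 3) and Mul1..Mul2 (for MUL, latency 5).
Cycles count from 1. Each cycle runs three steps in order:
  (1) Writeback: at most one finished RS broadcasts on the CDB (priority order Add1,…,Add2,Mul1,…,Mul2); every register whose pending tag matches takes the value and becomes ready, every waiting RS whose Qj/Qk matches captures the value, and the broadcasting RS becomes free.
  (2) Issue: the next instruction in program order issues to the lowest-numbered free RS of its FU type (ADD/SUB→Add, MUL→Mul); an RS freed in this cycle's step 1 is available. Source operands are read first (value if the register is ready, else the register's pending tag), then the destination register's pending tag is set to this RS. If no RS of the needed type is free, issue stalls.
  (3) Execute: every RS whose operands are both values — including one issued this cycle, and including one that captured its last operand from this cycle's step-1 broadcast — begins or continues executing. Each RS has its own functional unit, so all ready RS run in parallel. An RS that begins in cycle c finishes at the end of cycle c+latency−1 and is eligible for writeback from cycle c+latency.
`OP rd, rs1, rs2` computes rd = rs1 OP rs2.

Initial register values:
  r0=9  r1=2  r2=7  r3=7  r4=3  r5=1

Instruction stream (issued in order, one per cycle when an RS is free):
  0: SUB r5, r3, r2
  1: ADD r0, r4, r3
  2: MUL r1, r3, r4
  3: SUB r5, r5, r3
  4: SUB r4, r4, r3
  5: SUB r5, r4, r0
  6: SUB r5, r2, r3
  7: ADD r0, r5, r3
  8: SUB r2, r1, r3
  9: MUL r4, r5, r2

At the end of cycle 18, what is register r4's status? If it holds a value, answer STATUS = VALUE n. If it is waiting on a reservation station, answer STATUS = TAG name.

cycle 1: issue SUB r5<-Add1 // r0:9,r1:2,r2:7,r3:7,r4:3,r5:Add1
cycle 2: issue ADD r0<-Add2 // r0:Add2,r1:2,r2:7,r3:7,r4:3,r5:Add1
cycle 3: issue MUL r1<-Mul1 // r0:Add2,r1:Mul1,r2:7,r3:7,r4:3,r5:Add1
cycle 4: CDB Add1=0; issue SUB r5<-Add1 // r0:Add2,r1:Mul1,r2:7,r3:7,r4:3,r5:Add1
cycle 5: CDB Add2=10; issue SUB r4<-Add2 // r0:10,r1:Mul1,r2:7,r3:7,r4:Add2,r5:Add1
cycle 6: stall // r0:10,r1:Mul1,r2:7,r3:7,r4:Add2,r5:Add1
cycle 7: CDB Add1=-7; issue SUB r5<-Add1 // r0:10,r1:Mul1,r2:7,r3:7,r4:Add2,r5:Add1
cycle 8: CDB Add2=-4; issue SUB r5<-Add2 // r0:10,r1:Mul1,r2:7,r3:7,r4:-4,r5:Add2
cycle 9: CDB Mul1=21; stall // r0:10,r1:21,r2:7,r3:7,r4:-4,r5:Add2
cycle 10: stall // r0:10,r1:21,r2:7,r3:7,r4:-4,r5:Add2
cycle 11: CDB Add1=-14; issue ADD r0<-Add1 // r0:Add1,r1:21,r2:7,r3:7,r4:-4,r5:Add2
cycle 12: CDB Add2=0; issue SUB r2<-Add2 // r0:Add1,r1:21,r2:Add2,r3:7,r4:-4,r5:0
cycle 13: issue MUL r4<-Mul1 // r0:Add1,r1:21,r2:Add2,r3:7,r4:Mul1,r5:0
cycle 14: - // r0:Add1,r1:21,r2:Add2,r3:7,r4:Mul1,r5:0
cycle 15: CDB Add1=7 // r0:7,r1:21,r2:Add2,r3:7,r4:Mul1,r5:0
cycle 16: CDB Add2=14 // r0:7,r1:21,r2:14,r3:7,r4:Mul1,r5:0
cycle 17: - // r0:7,r1:21,r2:14,r3:7,r4:Mul1,r5:0
cycle 18: - // r0:7,r1:21,r2:14,r3:7,r4:Mul1,r5:0

STATUS = TAG Mul1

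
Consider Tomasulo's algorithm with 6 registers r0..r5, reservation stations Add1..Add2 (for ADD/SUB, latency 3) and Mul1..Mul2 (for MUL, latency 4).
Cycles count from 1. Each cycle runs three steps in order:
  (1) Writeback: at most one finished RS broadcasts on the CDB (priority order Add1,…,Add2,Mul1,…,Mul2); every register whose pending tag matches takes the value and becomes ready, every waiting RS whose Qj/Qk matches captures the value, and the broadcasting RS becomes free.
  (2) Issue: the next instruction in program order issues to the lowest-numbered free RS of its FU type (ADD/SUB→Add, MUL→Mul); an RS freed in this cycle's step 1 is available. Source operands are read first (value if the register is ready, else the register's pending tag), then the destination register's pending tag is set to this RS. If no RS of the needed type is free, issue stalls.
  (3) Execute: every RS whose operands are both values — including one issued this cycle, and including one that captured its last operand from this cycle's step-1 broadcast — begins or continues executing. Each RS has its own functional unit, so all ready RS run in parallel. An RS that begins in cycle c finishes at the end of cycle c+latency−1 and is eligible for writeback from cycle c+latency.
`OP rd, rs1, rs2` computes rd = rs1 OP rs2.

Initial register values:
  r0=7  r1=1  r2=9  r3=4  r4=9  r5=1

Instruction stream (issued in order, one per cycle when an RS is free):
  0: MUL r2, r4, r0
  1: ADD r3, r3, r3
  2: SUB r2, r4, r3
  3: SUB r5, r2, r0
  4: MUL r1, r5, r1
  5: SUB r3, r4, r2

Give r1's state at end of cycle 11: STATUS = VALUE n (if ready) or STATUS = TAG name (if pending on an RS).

  c1: issue MUL r2<-Mul1  regs: r0:7,r1:1,r2:Mul1,r3:4,r4:9,r5:1
  c2: issue ADD r3<-Add1  regs: r0:7,r1:1,r2:Mul1,r3:Add1,r4:9,r5:1
  c3: issue SUB r2<-Add2  regs: r0:7,r1:1,r2:Add2,r3:Add1,r4:9,r5:1
  c4: stall  regs: r0:7,r1:1,r2:Add2,r3:Add1,r4:9,r5:1
  c5: CDB Add1=8; issue SUB r5<-Add1  regs: r0:7,r1:1,r2:Add2,r3:8,r4:9,r5:Add1
  c6: CDB Mul1=63; issue MUL r1<-Mul1  regs: r0:7,r1:Mul1,r2:Add2,r3:8,r4:9,r5:Add1
  c7: stall  regs: r0:7,r1:Mul1,r2:Add2,r3:8,r4:9,r5:Add1
  c8: CDB Add2=1; issue SUB r3<-Add2  regs: r0:7,r1:Mul1,r2:1,r3:Add2,r4:9,r5:Add1
  c9: -  regs: r0:7,r1:Mul1,r2:1,r3:Add2,r4:9,r5:Add1
  c10: -  regs: r0:7,r1:Mul1,r2:1,r3:Add2,r4:9,r5:Add1
  c11: CDB Add1=-6  regs: r0:7,r1:Mul1,r2:1,r3:Add2,r4:9,r5:-6

STATUS = TAG Mul1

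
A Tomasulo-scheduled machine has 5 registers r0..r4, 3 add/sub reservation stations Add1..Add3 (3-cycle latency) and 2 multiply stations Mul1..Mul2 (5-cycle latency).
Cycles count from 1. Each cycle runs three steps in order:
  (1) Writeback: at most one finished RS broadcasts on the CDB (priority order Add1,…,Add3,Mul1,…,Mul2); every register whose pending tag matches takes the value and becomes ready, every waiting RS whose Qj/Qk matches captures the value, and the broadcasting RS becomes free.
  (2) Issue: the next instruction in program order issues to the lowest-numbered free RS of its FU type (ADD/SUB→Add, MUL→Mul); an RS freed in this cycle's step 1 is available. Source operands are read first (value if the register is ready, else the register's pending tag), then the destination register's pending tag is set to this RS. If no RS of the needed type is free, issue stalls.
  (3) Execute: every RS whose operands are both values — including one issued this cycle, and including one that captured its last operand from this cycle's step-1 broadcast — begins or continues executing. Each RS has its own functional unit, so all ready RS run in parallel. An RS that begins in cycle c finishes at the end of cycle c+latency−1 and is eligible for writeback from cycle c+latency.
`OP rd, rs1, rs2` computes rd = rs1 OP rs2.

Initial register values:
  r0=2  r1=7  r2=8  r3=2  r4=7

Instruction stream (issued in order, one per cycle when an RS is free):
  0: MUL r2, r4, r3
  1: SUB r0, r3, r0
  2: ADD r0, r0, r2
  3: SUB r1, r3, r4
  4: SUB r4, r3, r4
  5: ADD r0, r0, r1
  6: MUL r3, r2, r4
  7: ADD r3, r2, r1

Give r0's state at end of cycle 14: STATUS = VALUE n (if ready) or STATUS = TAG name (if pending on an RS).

STATUS = VALUE 9

cycle 1: issue MUL r2<-Mul1 // r0:2,r1:7,r2:Mul1,r3:2,r4:7
cycle 2: issue SUB r0<-Add1 // r0:Add1,r1:7,r2:Mul1,r3:2,r4:7
cycle 3: issue ADD r0<-Add2 // r0:Add2,r1:7,r2:Mul1,r3:2,r4:7
cycle 4: issue SUB r1<-Add3 // r0:Add2,r1:Add3,r2:Mul1,r3:2,r4:7
cycle 5: CDB Add1=0; issue SUB r4<-Add1 // r0:Add2,r1:Add3,r2:Mul1,r3:2,r4:Add1
cycle 6: CDB Mul1=14; stall // r0:Add2,r1:Add3,r2:14,r3:2,r4:Add1
cycle 7: CDB Add3=-5; issue ADD r0<-Add3 // r0:Add3,r1:-5,r2:14,r3:2,r4:Add1
cycle 8: CDB Add1=-5; issue MUL r3<-Mul1 // r0:Add3,r1:-5,r2:14,r3:Mul1,r4:-5
cycle 9: CDB Add2=14; issue ADD r3<-Add1 // r0:Add3,r1:-5,r2:14,r3:Add1,r4:-5
cycle 10: - // r0:Add3,r1:-5,r2:14,r3:Add1,r4:-5
cycle 11: - // r0:Add3,r1:-5,r2:14,r3:Add1,r4:-5
cycle 12: CDB Add1=9 // r0:Add3,r1:-5,r2:14,r3:9,r4:-5
cycle 13: CDB Add3=9 // r0:9,r1:-5,r2:14,r3:9,r4:-5
cycle 14: CDB Mul1=-70 // r0:9,r1:-5,r2:14,r3:9,r4:-5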